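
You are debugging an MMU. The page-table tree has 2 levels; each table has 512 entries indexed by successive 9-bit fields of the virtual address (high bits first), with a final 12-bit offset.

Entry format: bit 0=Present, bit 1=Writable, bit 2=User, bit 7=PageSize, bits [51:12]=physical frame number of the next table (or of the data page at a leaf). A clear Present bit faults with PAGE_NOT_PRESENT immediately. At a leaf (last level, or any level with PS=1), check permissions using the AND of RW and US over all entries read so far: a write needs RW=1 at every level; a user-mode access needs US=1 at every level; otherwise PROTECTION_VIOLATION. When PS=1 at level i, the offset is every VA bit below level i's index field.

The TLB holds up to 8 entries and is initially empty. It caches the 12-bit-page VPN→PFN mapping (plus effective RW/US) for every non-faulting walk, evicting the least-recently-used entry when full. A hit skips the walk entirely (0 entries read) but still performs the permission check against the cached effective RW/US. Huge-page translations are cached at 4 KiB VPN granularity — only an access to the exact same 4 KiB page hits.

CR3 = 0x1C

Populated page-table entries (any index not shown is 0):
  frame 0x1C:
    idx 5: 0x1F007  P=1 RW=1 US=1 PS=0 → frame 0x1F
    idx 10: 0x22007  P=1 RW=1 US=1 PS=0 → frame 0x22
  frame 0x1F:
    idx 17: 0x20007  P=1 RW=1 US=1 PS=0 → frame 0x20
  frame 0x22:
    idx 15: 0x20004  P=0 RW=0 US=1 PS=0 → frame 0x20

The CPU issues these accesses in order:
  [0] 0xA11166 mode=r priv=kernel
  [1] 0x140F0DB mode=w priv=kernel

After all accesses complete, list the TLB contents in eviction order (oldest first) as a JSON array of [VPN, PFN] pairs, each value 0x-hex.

Walk each access:
#0 VA=0xA11166 (r,kernel):
  L0 @0x1C[5] → 0x1F007  P=1,RW=1,US=1,PS=0
  L1 @0x1F[17] → 0x20007  P=1,RW=1,US=1,PS=0
  → PA=0x20166  (2 entries read)
#1 VA=0x140F0DB (w,kernel):
  L0 @0x1C[10] → 0x22007  P=1,RW=1,US=1,PS=0
  L1 @0x22[15] → 0x20004  P=0,RW=0,US=1,PS=0
  ⇒ fault: PAGE_NOT_PRESENT  — 2 lookups

TLB: [["0xA11", "0x20"]]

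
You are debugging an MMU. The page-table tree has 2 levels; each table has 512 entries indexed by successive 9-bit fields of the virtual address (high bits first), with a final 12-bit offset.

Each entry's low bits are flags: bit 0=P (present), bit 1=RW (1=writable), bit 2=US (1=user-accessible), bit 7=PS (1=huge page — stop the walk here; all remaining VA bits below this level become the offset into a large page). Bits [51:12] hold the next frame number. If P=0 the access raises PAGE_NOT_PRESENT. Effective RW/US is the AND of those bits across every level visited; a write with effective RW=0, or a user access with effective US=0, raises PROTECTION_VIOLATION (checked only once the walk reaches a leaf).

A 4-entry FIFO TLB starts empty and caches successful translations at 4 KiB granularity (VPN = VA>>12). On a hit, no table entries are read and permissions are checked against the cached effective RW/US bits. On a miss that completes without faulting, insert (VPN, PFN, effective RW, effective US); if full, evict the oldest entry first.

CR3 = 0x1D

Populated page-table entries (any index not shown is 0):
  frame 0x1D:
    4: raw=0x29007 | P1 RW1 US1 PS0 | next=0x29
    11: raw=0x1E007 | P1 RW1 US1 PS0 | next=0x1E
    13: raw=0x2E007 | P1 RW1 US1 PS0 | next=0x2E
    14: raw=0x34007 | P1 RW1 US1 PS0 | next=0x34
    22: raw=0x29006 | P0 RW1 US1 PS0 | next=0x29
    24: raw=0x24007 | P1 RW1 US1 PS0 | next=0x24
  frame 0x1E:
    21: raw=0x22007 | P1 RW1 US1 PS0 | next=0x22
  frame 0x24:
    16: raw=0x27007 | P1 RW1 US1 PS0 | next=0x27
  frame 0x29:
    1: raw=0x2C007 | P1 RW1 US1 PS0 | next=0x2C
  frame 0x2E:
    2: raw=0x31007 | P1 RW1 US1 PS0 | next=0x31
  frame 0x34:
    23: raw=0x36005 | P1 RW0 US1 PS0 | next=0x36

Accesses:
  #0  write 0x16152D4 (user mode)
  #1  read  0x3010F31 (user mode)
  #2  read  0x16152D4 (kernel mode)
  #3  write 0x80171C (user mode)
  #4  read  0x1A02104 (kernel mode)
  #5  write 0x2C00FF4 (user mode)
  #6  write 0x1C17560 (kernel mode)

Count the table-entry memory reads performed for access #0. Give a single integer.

Per-access translation:
#0 VA=0x16152D4 (w,user):
  lvl0: tbl 0x1D, slot 11 ⇒ 0x1E007 (P1/RW1/US1/PS0)
  lvl1: tbl 0x1E, slot 21 ⇒ 0x22007 (P1/RW1/US1/PS0)
  ⇒ phys 0x222D4  [2 reads]
#1 VA=0x3010F31 (r,user):
  lvl0: tbl 0x1D, slot 24 ⇒ 0x24007 (P1/RW1/US1/PS0)
  lvl1: tbl 0x24, slot 16 ⇒ 0x27007 (P1/RW1/US1/PS0)
  ⇒ phys 0x27F31  [2 reads]
#2 VA=0x16152D4 (r,kernel):
  TLB hit vpn=0x1615 → PA=0x222D4
#3 VA=0x80171C (w,user):
  lvl0: tbl 0x1D, slot 4 ⇒ 0x29007 (P1/RW1/US1/PS0)
  lvl1: tbl 0x29, slot 1 ⇒ 0x2C007 (P1/RW1/US1/PS0)
  ⇒ phys 0x2C71C  [2 reads]
#4 VA=0x1A02104 (r,kernel):
  lvl0: tbl 0x1D, slot 13 ⇒ 0x2E007 (P1/RW1/US1/PS0)
  lvl1: tbl 0x2E, slot 2 ⇒ 0x31007 (P1/RW1/US1/PS0)
  ⇒ phys 0x31104  [2 reads]
#5 VA=0x2C00FF4 (w,user):
  lvl0: tbl 0x1D, slot 22 ⇒ 0x29006 (P0/RW1/US1/PS0)
  ✗ PAGE_NOT_PRESENT  [1 reads]
#6 VA=0x1C17560 (w,kernel):
  lvl0: tbl 0x1D, slot 14 ⇒ 0x34007 (P1/RW1/US1/PS0)
  lvl1: tbl 0x34, slot 23 ⇒ 0x36005 (P1/RW0/US1/PS0)
  ✗ PROTECTION_VIOLATION  [2 reads]

Entries read for #0: 2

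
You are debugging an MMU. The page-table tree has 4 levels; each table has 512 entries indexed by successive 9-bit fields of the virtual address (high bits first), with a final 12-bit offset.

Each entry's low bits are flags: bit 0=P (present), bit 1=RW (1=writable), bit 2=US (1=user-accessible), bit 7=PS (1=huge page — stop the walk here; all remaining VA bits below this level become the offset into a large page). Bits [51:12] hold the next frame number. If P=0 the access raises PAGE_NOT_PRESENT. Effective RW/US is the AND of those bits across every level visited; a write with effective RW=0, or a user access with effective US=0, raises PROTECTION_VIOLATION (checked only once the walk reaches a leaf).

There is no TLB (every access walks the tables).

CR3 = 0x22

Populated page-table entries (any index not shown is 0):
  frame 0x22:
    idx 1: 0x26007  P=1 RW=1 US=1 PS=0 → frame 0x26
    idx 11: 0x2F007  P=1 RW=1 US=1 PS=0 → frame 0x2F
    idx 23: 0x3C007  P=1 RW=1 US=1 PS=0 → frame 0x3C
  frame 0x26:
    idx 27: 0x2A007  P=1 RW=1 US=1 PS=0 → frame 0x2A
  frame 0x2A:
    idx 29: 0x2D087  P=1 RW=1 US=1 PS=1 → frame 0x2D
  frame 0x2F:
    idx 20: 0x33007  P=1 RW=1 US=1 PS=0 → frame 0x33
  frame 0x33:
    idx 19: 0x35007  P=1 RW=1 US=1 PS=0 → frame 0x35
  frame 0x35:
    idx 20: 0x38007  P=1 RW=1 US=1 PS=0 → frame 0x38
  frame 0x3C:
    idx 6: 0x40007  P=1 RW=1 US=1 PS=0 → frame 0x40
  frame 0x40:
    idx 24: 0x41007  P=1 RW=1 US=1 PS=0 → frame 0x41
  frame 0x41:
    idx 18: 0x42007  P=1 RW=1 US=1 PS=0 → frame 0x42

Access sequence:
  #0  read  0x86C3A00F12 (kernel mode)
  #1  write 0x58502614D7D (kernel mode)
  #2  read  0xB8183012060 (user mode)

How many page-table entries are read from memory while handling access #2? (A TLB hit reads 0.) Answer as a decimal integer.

Trace:
#0 VA=0x86C3A00F12 (r,kernel):
  L0 @0x22[1] → 0x26007  P=1,RW=1,US=1,PS=0
  L1 @0x26[27] → 0x2A007  P=1,RW=1,US=1,PS=0
  L2 @0x2A[29] → 0x2D087  P=1,RW=1,US=1,PS=1
  ⇒ phys 0x2DF12 (huge @L2)  [3 reads]
#1 VA=0x58502614D7D (w,kernel):
  L0 @0x22[11] → 0x2F007  P=1,RW=1,US=1,PS=0
  L1 @0x2F[20] → 0x33007  P=1,RW=1,US=1,PS=0
  L2 @0x33[19] → 0x35007  P=1,RW=1,US=1,PS=0
  L3 @0x35[20] → 0x38007  P=1,RW=1,US=1,PS=0
  ⇒ phys 0x38D7D  [4 reads]
#2 VA=0xB8183012060 (r,user):
  L0 @0x22[23] → 0x3C007  P=1,RW=1,US=1,PS=0
  L1 @0x3C[6] → 0x40007  P=1,RW=1,US=1,PS=0
  L2 @0x40[24] → 0x41007  P=1,RW=1,US=1,PS=0
  L3 @0x41[18] → 0x42007  P=1,RW=1,US=1,PS=0
  ⇒ phys 0x42060  [4 reads]

Entries read for #2: 4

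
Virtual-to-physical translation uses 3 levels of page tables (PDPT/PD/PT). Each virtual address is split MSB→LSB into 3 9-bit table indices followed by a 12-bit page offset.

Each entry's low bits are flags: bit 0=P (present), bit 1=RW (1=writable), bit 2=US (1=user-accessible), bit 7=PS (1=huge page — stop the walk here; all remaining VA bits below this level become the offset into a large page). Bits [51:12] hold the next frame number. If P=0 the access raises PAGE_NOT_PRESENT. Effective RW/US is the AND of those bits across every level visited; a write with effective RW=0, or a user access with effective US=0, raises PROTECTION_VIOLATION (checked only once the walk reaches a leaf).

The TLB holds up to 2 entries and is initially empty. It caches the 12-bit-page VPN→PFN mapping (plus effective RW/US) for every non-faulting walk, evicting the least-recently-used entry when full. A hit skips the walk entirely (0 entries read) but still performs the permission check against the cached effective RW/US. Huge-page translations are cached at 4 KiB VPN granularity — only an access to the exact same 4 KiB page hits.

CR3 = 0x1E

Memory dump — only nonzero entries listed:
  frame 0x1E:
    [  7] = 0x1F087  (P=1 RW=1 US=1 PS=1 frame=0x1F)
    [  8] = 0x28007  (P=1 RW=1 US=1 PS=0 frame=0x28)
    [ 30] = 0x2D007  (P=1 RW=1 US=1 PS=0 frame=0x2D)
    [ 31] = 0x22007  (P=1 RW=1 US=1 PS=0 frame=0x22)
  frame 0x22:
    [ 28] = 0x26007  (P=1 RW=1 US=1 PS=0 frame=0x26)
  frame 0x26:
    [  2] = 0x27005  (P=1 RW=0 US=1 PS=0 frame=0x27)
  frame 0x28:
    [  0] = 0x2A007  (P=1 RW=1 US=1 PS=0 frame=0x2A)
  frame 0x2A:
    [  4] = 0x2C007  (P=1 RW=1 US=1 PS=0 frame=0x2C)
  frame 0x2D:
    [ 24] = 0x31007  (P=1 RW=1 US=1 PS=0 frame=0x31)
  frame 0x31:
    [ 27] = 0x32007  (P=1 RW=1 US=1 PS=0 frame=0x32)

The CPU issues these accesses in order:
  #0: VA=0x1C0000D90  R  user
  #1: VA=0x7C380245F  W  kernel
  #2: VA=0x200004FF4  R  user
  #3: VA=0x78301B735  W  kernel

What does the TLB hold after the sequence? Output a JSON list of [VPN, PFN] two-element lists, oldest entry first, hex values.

Walk each access:
#0 VA=0x1C0000D90 (r,user):
  lvl0: tbl 0x1E, slot 7 ⇒ 0x1F087 (P1/RW1/US1/PS1)
  ✓ 0x1FD90 (huge @L0)  — 1 lookups
#1 VA=0x7C380245F (w,kernel):
  lvl0: tbl 0x1E, slot 31 ⇒ 0x22007 (P1/RW1/US1/PS0)
  lvl1: tbl 0x22, slot 28 ⇒ 0x26007 (P1/RW1/US1/PS0)
  lvl2: tbl 0x26, slot 2 ⇒ 0x27005 (P1/RW0/US1/PS0)
  ✗ PROTECTION_VIOLATION  [3 reads]
#2 VA=0x200004FF4 (r,user):
  lvl0: tbl 0x1E, slot 8 ⇒ 0x28007 (P1/RW1/US1/PS0)
  lvl1: tbl 0x28, slot 0 ⇒ 0x2A007 (P1/RW1/US1/PS0)
  lvl2: tbl 0x2A, slot 4 ⇒ 0x2C007 (P1/RW1/US1/PS0)
  ✓ 0x2CFF4  — 3 lookups
#3 VA=0x78301B735 (w,kernel):
  lvl0: tbl 0x1E, slot 30 ⇒ 0x2D007 (P1/RW1/US1/PS0)
  lvl1: tbl 0x2D, slot 24 ⇒ 0x31007 (P1/RW1/US1/PS0)
  lvl2: tbl 0x31, slot 27 ⇒ 0x32007 (P1/RW1/US1/PS0)
  ✓ 0x32735  — 3 lookups

TLB: [["0x200004", "0x2C"], ["0x78301B", "0x32"]]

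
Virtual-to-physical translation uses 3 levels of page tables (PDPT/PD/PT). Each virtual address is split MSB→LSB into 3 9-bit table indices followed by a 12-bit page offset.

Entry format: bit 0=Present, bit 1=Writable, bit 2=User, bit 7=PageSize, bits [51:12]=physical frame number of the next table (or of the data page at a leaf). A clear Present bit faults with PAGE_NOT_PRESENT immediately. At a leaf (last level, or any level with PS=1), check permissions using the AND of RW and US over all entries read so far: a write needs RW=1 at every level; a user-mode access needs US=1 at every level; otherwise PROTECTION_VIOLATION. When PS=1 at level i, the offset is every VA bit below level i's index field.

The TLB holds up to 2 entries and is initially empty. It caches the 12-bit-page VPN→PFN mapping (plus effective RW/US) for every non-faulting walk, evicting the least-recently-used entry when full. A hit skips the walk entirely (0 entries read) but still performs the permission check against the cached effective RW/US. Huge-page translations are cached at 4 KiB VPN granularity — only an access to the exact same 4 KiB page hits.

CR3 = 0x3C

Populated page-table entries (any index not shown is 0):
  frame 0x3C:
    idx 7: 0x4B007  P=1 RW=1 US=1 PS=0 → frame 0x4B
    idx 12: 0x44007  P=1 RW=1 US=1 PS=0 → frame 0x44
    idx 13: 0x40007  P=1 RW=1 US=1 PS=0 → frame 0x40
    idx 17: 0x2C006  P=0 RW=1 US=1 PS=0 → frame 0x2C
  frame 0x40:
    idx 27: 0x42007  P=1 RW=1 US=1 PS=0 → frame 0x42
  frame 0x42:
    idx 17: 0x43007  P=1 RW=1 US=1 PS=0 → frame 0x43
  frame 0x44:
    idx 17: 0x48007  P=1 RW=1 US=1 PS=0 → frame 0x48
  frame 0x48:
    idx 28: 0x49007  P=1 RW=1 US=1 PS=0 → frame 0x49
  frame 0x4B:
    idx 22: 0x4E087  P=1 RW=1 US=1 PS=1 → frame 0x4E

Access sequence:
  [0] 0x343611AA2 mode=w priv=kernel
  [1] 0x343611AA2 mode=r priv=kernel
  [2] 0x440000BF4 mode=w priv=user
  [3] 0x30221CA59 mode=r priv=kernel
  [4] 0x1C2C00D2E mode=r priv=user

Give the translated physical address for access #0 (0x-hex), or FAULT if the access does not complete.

Walk each access:
#0 VA=0x343611AA2 (w,kernel):
  [0] read 0x3C idx=13: raw=0x40007 flags P=1 W=1 U=1 S=0
  [1] read 0x40 idx=27: raw=0x42007 flags P=1 W=1 U=1 S=0
  [2] read 0x42 idx=17: raw=0x43007 flags P=1 W=1 U=1 S=0
  ✓ 0x43AA2  — 3 lookups
#1 VA=0x343611AA2 (r,kernel):
  TLB hit vpn=0x343611 → PA=0x43AA2
#2 VA=0x440000BF4 (w,user):
  [0] read 0x3C idx=17: raw=0x2C006 flags P=0 W=1 U=1 S=0
  → PAGE_NOT_PRESENT  (1 entries read)
#3 VA=0x30221CA59 (r,kernel):
  [0] read 0x3C idx=12: raw=0x44007 flags P=1 W=1 U=1 S=0
  [1] read 0x44 idx=17: raw=0x48007 flags P=1 W=1 U=1 S=0
  [2] read 0x48 idx=28: raw=0x49007 flags P=1 W=1 U=1 S=0
  ✓ 0x49A59  — 3 lookups
#4 VA=0x1C2C00D2E (r,user):
  [0] read 0x3C idx=7: raw=0x4B007 flags P=1 W=1 U=1 S=0
  [1] read 0x4B idx=22: raw=0x4E087 flags P=1 W=1 U=1 S=1
  ✓ 0x4ED2E (huge @L1)  — 2 lookups

Access #0 PA: 0x43AA2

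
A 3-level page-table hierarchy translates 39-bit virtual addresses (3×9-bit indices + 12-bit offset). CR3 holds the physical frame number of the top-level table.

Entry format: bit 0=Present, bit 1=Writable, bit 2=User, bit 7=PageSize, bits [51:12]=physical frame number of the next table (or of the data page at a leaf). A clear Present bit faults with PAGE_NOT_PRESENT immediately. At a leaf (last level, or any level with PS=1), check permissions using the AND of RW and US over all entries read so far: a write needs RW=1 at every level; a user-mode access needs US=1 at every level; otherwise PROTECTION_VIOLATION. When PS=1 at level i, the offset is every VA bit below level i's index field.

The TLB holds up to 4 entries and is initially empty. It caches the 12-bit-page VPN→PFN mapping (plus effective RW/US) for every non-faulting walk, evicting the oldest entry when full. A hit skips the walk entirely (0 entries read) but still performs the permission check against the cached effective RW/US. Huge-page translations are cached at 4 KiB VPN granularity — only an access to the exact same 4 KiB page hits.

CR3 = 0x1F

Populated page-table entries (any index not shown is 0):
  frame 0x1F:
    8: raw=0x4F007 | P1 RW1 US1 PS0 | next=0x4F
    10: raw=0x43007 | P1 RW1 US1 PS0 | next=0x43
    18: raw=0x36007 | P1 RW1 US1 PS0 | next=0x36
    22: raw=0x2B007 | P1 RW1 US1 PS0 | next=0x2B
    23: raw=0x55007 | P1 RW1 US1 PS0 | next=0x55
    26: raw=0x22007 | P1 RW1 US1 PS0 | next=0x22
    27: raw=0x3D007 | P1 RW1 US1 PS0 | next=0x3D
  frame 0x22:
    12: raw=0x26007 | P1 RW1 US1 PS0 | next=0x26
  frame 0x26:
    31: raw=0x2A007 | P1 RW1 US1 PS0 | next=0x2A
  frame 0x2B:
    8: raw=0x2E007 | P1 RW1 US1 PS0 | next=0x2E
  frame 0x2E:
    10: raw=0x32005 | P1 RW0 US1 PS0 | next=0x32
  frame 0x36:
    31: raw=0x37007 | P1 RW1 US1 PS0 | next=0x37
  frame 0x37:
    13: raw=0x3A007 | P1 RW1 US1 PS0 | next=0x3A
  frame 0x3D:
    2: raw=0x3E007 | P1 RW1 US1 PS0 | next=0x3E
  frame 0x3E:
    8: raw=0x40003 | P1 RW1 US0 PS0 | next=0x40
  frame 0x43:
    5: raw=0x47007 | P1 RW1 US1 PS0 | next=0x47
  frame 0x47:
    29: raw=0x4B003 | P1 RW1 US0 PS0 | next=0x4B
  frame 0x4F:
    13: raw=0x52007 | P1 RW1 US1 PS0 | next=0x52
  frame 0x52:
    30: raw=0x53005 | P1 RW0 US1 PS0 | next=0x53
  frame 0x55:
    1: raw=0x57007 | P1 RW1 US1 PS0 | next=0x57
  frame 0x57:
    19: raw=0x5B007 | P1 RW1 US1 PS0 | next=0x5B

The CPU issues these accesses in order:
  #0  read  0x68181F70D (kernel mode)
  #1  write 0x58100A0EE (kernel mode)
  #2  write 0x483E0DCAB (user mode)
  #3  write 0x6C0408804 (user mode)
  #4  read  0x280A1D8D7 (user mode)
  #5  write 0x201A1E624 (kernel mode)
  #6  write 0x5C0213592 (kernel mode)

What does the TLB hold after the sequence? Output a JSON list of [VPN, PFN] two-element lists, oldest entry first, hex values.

Walk each access:
#0 VA=0x68181F70D (r,kernel):
  L0 @0x1F[26] → 0x22007  P=1,RW=1,US=1,PS=0
  L1 @0x22[12] → 0x26007  P=1,RW=1,US=1,PS=0
  L2 @0x26[31] → 0x2A007  P=1,RW=1,US=1,PS=0
  → PA=0x2A70D  (3 entries read)
#1 VA=0x58100A0EE (w,kernel):
  L0 @0x1F[22] → 0x2B007  P=1,RW=1,US=1,PS=0
  L1 @0x2B[8] → 0x2E007  P=1,RW=1,US=1,PS=0
  L2 @0x2E[10] → 0x32005  P=1,RW=0,US=1,PS=0
  ✗ PROTECTION_VIOLATION  [3 reads]
#2 VA=0x483E0DCAB (w,user):
  L0 @0x1F[18] → 0x36007  P=1,RW=1,US=1,PS=0
  L1 @0x36[31] → 0x37007  P=1,RW=1,US=1,PS=0
  L2 @0x37[13] → 0x3A007  P=1,RW=1,US=1,PS=0
  → PA=0x3ACAB  (3 entries read)
#3 VA=0x6C0408804 (w,user):
  L0 @0x1F[27] → 0x3D007  P=1,RW=1,US=1,PS=0
  L1 @0x3D[2] → 0x3E007  P=1,RW=1,US=1,PS=0
  L2 @0x3E[8] → 0x40003  P=1,RW=1,US=0,PS=0
  ✗ PROTECTION_VIOLATION  [3 reads]
#4 VA=0x280A1D8D7 (r,user):
  L0 @0x1F[10] → 0x43007  P=1,RW=1,US=1,PS=0
  L1 @0x43[5] → 0x47007  P=1,RW=1,US=1,PS=0
  L2 @0x47[29] → 0x4B003  P=1,RW=1,US=0,PS=0
  ✗ PROTECTION_VIOLATION  [3 reads]
#5 VA=0x201A1E624 (w,kernel):
  L0 @0x1F[8] → 0x4F007  P=1,RW=1,US=1,PS=0
  L1 @0x4F[13] → 0x52007  P=1,RW=1,US=1,PS=0
  L2 @0x52[30] → 0x53005  P=1,RW=0,US=1,PS=0
  ✗ PROTECTION_VIOLATION  [3 reads]
#6 VA=0x5C0213592 (w,kernel):
  L0 @0x1F[23] → 0x55007  P=1,RW=1,US=1,PS=0
  L1 @0x55[1] → 0x57007  P=1,RW=1,US=1,PS=0
  L2 @0x57[19] → 0x5B007  P=1,RW=1,US=1,PS=0
  → PA=0x5B592  (3 entries read)

TLB: [["0x68181F", "0x2A"], ["0x483E0D", "0x3A"], ["0x5C0213", "0x5B"]]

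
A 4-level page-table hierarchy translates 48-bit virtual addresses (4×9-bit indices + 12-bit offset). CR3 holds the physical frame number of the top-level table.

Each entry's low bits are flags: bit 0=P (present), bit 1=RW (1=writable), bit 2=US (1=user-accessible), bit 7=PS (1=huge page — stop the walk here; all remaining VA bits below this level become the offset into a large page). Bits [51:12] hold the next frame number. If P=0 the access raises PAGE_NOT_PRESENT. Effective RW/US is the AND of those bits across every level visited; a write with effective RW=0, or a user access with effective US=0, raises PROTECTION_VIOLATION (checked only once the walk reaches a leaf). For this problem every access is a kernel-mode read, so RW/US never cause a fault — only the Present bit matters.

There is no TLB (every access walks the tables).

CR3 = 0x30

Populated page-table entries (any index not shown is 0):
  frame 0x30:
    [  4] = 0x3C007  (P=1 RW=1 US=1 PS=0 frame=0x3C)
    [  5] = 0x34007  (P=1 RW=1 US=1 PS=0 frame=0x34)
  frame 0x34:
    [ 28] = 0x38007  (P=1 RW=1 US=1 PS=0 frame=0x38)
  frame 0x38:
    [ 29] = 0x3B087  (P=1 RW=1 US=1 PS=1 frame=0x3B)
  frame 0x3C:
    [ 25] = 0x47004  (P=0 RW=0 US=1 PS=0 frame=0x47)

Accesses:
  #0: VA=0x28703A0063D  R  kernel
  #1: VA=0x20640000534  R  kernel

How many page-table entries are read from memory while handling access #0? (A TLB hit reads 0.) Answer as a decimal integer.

Per-access translation:
#0 VA=0x28703A0063D (r,kernel):
  L0: frame=0x30 idx=5 entry=0x34007 [P=1 RW=1 US=1 PS=0]
  L1: frame=0x34 idx=28 entry=0x38007 [P=1 RW=1 US=1 PS=0]
  L2: frame=0x38 idx=29 entry=0x3B087 [P=1 RW=1 US=1 PS=1]
  ⇒ phys 0x3B63D (huge @L2)  [3 reads]
#1 VA=0x20640000534 (r,kernel):
  L0: frame=0x30 idx=4 entry=0x3C007 [P=1 RW=1 US=1 PS=0]
  L1: frame=0x3C idx=25 entry=0x47004 [P=0 RW=0 US=1 PS=0]
  ⇒ fault: PAGE_NOT_PRESENT  — 2 lookups

Entries read for #0: 3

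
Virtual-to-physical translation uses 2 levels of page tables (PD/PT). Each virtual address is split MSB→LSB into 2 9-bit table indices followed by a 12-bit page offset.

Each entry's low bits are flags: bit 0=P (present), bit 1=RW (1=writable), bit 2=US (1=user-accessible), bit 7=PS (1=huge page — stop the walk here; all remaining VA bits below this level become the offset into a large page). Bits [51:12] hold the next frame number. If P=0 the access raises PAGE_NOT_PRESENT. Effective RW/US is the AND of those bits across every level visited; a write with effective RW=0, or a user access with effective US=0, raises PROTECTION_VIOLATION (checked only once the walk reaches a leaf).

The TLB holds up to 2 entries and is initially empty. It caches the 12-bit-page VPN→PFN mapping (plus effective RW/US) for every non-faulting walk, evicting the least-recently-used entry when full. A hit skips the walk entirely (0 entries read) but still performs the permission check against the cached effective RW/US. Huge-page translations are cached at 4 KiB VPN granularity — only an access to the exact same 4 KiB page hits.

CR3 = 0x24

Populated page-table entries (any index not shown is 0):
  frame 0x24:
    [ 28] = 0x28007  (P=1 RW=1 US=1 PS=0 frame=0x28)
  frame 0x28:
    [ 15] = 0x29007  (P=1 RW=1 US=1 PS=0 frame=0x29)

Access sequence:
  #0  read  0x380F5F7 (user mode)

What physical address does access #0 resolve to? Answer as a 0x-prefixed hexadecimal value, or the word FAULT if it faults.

Trace:
#0 VA=0x380F5F7 (r,user):
  L0 @0x24[28] → 0x28007  P=1,RW=1,US=1,PS=0
  L1 @0x28[15] → 0x29007  P=1,RW=1,US=1,PS=0
  ⇒ phys 0x295F7  [2 reads]

Access #0 PA: 0x295F7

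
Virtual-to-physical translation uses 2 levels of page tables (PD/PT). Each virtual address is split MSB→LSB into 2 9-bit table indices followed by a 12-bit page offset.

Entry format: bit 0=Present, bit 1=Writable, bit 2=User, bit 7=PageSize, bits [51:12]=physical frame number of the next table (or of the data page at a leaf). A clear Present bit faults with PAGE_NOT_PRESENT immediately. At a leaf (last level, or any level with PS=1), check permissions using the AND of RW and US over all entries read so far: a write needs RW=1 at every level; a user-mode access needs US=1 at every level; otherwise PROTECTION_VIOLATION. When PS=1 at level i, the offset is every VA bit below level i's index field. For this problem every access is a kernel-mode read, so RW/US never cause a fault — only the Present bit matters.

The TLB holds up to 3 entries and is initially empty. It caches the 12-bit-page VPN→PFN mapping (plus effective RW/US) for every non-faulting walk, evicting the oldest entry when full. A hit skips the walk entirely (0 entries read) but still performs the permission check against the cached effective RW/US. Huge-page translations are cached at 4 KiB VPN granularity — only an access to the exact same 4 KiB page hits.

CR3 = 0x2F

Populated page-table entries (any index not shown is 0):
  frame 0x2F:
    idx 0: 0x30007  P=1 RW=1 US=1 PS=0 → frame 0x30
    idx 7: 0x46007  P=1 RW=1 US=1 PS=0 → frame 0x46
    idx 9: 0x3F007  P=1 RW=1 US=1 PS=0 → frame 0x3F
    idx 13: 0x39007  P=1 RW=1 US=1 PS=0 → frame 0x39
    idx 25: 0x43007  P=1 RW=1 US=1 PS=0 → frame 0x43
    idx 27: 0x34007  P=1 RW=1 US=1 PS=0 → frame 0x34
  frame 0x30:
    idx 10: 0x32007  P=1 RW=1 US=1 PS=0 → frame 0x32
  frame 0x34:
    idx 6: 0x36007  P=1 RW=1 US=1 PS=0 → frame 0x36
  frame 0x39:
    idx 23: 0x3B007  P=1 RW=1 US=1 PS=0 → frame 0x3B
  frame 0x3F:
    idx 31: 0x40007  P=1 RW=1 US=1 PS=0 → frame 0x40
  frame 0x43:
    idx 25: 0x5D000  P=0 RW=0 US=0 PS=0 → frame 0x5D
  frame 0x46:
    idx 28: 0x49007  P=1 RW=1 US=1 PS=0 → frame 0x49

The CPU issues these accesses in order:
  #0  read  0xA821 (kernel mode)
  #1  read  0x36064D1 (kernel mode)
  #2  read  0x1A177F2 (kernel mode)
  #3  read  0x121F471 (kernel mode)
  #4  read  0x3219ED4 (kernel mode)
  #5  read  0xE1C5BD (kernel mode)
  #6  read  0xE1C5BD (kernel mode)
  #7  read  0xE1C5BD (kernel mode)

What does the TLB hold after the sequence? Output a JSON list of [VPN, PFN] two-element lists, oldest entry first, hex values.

Trace:
#0 VA=0xA821 (r,kernel):
  lvl0: tbl 0x2F, slot 0 ⇒ 0x30007 (P1/RW1/US1/PS0)
  lvl1: tbl 0x30, slot 10 ⇒ 0x32007 (P1/RW1/US1/PS0)
  → PA=0x32821  (2 entries read)
#1 VA=0x36064D1 (r,kernel):
  lvl0: tbl 0x2F, slot 27 ⇒ 0x34007 (P1/RW1/US1/PS0)
  lvl1: tbl 0x34, slot 6 ⇒ 0x36007 (P1/RW1/US1/PS0)
  → PA=0x364D1  (2 entries read)
#2 VA=0x1A177F2 (r,kernel):
  lvl0: tbl 0x2F, slot 13 ⇒ 0x39007 (P1/RW1/US1/PS0)
  lvl1: tbl 0x39, slot 23 ⇒ 0x3B007 (P1/RW1/US1/PS0)
  → PA=0x3B7F2  (2 entries read)
#3 VA=0x121F471 (r,kernel):
  lvl0: tbl 0x2F, slot 9 ⇒ 0x3F007 (P1/RW1/US1/PS0)
  lvl1: tbl 0x3F, slot 31 ⇒ 0x40007 (P1/RW1/US1/PS0)
  → PA=0x40471  (2 entries read)
#4 VA=0x3219ED4 (r,kernel):
  lvl0: tbl 0x2F, slot 25 ⇒ 0x43007 (P1/RW1/US1/PS0)
  lvl1: tbl 0x43, slot 25 ⇒ 0x5D000 (P0/RW0/US0/PS0)
  ⇒ fault: PAGE_NOT_PRESENT  — 2 lookups
#5 VA=0xE1C5BD (r,kernel):
  lvl0: tbl 0x2F, slot 7 ⇒ 0x46007 (P1/RW1/US1/PS0)
  lvl1: tbl 0x46, slot 28 ⇒ 0x49007 (P1/RW1/US1/PS0)
  → PA=0x495BD  (2 entries read)
#6 VA=0xE1C5BD (r,kernel):
  TLB hit vpn=0xE1C → PA=0x495BD
#7 VA=0xE1C5BD (r,kernel):
  TLB hit vpn=0xE1C → PA=0x495BD

TLB: [["0x1A17", "0x3B"], ["0x121F", "0x40"], ["0xE1C", "0x49"]]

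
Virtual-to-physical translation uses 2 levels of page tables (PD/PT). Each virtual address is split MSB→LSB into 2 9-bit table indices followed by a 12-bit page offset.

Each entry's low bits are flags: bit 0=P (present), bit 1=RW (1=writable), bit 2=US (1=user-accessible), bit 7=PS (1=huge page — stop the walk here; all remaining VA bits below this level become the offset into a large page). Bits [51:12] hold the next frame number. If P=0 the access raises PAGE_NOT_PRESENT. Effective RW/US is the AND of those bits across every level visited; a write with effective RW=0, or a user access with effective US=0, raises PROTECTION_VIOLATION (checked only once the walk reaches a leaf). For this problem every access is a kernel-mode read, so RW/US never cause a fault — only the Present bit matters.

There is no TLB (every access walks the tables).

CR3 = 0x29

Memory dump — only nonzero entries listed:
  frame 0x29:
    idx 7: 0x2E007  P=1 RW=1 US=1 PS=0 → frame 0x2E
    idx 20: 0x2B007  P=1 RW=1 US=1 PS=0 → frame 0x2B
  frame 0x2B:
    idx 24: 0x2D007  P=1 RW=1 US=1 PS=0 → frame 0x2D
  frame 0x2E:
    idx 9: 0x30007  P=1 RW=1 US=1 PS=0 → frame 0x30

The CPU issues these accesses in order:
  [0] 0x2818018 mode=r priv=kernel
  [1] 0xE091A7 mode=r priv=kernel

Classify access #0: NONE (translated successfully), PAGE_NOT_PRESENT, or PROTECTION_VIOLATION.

Per-access translation:
#0 VA=0x2818018 (r,kernel):
  L0 @0x29[20] → 0x2B007  P=1,RW=1,US=1,PS=0
  L1 @0x2B[24] → 0x2D007  P=1,RW=1,US=1,PS=0
  ⇒ phys 0x2D018  [2 reads]
#1 VA=0xE091A7 (r,kernel):
  L0 @0x29[7] → 0x2E007  P=1,RW=1,US=1,PS=0
  L1 @0x2E[9] → 0x30007  P=1,RW=1,US=1,PS=0
  ⇒ phys 0x301A7  [2 reads]

Access #0 fault: NONE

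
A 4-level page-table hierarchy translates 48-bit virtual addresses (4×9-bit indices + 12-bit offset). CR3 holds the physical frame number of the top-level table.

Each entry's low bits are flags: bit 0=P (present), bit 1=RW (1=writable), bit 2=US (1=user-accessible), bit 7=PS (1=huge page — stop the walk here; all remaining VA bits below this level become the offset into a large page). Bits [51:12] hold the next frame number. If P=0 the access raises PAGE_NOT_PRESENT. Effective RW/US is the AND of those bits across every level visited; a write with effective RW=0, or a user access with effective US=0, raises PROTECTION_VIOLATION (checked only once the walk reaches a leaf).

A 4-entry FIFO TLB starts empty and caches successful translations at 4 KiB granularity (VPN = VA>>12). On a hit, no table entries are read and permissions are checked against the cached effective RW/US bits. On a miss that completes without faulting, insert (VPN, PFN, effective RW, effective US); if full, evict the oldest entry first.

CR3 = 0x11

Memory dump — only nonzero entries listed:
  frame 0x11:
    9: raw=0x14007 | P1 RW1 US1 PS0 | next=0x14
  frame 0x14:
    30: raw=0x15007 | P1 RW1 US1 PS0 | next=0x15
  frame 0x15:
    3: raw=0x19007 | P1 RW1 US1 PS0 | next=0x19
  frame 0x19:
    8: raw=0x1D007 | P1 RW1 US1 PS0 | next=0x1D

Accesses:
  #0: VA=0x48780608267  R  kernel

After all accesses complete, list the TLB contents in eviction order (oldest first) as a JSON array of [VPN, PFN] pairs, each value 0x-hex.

Trace:
#0 VA=0x48780608267 (r,kernel):
  [0] read 0x11 idx=9: raw=0x14007 flags P=1 W=1 U=1 S=0
  [1] read 0x14 idx=30: raw=0x15007 flags P=1 W=1 U=1 S=0
  [2] read 0x15 idx=3: raw=0x19007 flags P=1 W=1 U=1 S=0
  [3] read 0x19 idx=8: raw=0x1D007 flags P=1 W=1 U=1 S=0
  ⇒ phys 0x1D267  [4 reads]

TLB: [["0x48780608", "0x1D"]]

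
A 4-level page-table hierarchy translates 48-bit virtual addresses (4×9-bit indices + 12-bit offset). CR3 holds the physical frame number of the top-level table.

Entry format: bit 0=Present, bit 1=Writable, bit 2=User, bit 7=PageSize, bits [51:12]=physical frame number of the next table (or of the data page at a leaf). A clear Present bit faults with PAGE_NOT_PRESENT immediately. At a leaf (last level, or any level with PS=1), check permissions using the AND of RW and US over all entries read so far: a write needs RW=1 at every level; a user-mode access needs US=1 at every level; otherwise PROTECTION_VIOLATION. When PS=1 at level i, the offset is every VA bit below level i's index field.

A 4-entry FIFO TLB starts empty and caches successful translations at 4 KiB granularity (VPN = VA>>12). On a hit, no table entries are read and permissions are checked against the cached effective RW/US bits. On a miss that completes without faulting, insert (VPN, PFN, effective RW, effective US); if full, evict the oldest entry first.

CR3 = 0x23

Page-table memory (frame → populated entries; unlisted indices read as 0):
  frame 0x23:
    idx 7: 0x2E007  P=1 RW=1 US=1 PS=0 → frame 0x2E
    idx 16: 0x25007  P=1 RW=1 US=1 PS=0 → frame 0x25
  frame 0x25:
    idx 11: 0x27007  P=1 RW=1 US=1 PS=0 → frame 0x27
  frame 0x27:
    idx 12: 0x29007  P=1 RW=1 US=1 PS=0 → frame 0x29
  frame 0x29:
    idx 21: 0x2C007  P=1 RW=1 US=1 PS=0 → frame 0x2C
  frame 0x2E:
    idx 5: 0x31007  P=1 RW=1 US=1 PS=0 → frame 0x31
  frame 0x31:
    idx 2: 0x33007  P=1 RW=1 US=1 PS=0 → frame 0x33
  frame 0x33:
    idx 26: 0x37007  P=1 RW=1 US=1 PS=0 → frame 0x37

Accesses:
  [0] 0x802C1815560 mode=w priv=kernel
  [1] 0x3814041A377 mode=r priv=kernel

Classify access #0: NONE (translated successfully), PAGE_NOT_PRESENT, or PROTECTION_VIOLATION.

Trace:
#0 VA=0x802C1815560 (w,kernel):
  lvl0: tbl 0x23, slot 16 ⇒ 0x25007 (P1/RW1/US1/PS0)
  lvl1: tbl 0x25, slot 11 ⇒ 0x27007 (P1/RW1/US1/PS0)
  lvl2: tbl 0x27, slot 12 ⇒ 0x29007 (P1/RW1/US1/PS0)
  lvl3: tbl 0x29, slot 21 ⇒ 0x2C007 (P1/RW1/US1/PS0)
  ⇒ phys 0x2C560  [4 reads]
#1 VA=0x3814041A377 (r,kernel):
  lvl0: tbl 0x23, slot 7 ⇒ 0x2E007 (P1/RW1/US1/PS0)
  lvl1: tbl 0x2E, slot 5 ⇒ 0x31007 (P1/RW1/US1/PS0)
  lvl2: tbl 0x31, slot 2 ⇒ 0x33007 (P1/RW1/US1/PS0)
  lvl3: tbl 0x33, slot 26 ⇒ 0x37007 (P1/RW1/US1/PS0)
  ⇒ phys 0x37377  [4 reads]

Access #0 fault: NONE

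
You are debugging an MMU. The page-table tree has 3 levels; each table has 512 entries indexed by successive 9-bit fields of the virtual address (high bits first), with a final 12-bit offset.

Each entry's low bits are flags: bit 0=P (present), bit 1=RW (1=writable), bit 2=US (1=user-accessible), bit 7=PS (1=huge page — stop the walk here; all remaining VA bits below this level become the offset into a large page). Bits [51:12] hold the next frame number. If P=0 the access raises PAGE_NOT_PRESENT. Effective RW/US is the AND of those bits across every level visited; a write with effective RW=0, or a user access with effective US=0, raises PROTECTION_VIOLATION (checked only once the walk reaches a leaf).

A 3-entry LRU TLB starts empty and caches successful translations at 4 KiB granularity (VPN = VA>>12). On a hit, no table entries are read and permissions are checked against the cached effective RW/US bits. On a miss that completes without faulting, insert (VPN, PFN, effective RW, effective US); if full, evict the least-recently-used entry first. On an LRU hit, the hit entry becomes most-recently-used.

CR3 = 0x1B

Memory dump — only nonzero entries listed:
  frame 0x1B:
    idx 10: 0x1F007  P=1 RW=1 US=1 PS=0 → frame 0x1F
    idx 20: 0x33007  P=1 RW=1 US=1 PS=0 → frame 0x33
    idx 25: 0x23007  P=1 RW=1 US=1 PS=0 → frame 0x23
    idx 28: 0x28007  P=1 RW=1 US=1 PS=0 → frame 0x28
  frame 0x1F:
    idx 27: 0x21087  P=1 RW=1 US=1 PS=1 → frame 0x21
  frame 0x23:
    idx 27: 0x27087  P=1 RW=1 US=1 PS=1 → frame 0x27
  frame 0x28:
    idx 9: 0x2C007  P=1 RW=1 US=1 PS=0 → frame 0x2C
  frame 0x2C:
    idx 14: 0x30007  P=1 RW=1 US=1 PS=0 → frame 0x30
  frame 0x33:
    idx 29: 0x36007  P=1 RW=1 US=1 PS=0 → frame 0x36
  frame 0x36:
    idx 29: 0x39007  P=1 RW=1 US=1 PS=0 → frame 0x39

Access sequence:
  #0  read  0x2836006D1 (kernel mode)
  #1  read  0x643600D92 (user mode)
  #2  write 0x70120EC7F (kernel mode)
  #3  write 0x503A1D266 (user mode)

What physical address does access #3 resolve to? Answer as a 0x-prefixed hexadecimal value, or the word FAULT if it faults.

Walk each access:
#0 VA=0x2836006D1 (r,kernel):
  [0] read 0x1B idx=10: raw=0x1F007 flags P=1 W=1 U=1 S=0
  [1] read 0x1F idx=27: raw=0x21087 flags P=1 W=1 U=1 S=1
  → PA=0x216D1 (huge @L1)  (2 entries read)
#1 VA=0x643600D92 (r,user):
  [0] read 0x1B idx=25: raw=0x23007 flags P=1 W=1 U=1 S=0
  [1] read 0x23 idx=27: raw=0x27087 flags P=1 W=1 U=1 S=1
  → PA=0x27D92 (huge @L1)  (2 entries read)
#2 VA=0x70120EC7F (w,kernel):
  [0] read 0x1B idx=28: raw=0x28007 flags P=1 W=1 U=1 S=0
  [1] read 0x28 idx=9: raw=0x2C007 flags P=1 W=1 U=1 S=0
  [2] read 0x2C idx=14: raw=0x30007 flags P=1 W=1 U=1 S=0
  → PA=0x30C7F  (3 entries read)
#3 VA=0x503A1D266 (w,user):
  [0] read 0x1B idx=20: raw=0x33007 flags P=1 W=1 U=1 S=0
  [1] read 0x33 idx=29: raw=0x36007 flags P=1 W=1 U=1 S=0
  [2] read 0x36 idx=29: raw=0x39007 flags P=1 W=1 U=1 S=0
  → PA=0x39266  (3 entries read)

Access #3 PA: 0x39266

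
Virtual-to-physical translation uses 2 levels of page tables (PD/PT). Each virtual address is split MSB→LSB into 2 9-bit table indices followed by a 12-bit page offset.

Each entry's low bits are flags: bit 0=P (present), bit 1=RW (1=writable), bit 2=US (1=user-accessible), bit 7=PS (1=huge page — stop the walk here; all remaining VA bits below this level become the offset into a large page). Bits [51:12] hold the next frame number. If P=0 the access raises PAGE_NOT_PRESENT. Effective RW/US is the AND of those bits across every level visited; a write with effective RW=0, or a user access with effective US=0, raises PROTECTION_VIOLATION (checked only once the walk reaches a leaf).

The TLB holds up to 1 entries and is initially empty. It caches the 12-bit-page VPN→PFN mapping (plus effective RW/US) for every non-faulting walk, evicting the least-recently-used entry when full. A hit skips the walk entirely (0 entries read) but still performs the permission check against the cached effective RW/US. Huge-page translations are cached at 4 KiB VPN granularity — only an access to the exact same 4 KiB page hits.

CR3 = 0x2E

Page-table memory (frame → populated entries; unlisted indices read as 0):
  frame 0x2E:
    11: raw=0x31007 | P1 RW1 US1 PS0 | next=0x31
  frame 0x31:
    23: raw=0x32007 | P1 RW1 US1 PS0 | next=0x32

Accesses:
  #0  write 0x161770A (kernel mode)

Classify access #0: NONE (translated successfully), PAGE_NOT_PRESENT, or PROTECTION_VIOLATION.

Trace:
#0 VA=0x161770A (w,kernel):
  L0 @0x2E[11] → 0x31007  P=1,RW=1,US=1,PS=0
  L1 @0x31[23] → 0x32007  P=1,RW=1,US=1,PS=0
  → PA=0x3270A  (2 entries read)

Access #0 fault: NONE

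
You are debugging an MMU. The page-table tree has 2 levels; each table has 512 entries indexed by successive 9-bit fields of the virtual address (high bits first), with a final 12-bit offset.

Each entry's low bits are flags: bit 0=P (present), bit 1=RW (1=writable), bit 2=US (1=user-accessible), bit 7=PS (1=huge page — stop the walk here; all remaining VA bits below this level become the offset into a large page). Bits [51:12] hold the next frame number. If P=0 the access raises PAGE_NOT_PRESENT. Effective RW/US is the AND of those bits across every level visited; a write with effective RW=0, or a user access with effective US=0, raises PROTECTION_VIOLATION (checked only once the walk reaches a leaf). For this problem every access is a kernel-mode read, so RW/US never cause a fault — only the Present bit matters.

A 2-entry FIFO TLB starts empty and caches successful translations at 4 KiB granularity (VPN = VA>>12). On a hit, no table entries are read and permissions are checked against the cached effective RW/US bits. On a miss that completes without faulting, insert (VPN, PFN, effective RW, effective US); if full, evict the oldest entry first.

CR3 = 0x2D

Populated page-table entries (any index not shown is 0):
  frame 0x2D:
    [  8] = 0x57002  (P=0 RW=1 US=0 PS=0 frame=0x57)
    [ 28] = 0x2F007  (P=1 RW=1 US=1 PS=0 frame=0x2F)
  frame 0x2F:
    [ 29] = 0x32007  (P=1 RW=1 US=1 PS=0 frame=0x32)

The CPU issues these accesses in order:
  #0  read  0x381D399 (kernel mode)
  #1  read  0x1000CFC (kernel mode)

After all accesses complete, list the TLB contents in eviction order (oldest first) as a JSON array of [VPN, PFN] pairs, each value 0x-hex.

Walk each access:
#0 VA=0x381D399 (r,kernel):
  lvl0: tbl 0x2D, slot 28 ⇒ 0x2F007 (P1/RW1/US1/PS0)
  lvl1: tbl 0x2F, slot 29 ⇒ 0x32007 (P1/RW1/US1/PS0)
  ⇒ phys 0x32399  [2 reads]
#1 VA=0x1000CFC (r,kernel):
  lvl0: tbl 0x2D, slot 8 ⇒ 0x57002 (P0/RW1/US0/PS0)
  ✗ PAGE_NOT_PRESENT  [1 reads]

TLB: [["0x381D", "0x32"]]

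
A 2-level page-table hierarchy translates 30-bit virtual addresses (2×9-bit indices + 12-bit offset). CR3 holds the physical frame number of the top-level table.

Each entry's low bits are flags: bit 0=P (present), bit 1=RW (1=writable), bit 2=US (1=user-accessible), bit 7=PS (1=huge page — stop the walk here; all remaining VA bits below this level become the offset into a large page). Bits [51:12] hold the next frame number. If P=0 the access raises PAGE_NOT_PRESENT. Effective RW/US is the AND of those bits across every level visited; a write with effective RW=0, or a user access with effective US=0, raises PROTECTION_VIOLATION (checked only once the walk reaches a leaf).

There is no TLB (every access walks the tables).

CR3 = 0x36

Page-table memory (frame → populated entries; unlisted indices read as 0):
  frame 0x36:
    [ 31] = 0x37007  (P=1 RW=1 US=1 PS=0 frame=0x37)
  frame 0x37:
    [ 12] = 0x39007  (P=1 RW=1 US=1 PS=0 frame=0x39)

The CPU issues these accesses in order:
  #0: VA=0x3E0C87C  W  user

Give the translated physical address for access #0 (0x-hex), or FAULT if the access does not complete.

Walk each access:
#0 VA=0x3E0C87C (w,user):
  L0 @0x36[31] → 0x37007  P=1,RW=1,US=1,PS=0
  L1 @0x37[12] → 0x39007  P=1,RW=1,US=1,PS=0
  ✓ 0x3987C  — 2 lookups

Access #0 PA: 0x3987C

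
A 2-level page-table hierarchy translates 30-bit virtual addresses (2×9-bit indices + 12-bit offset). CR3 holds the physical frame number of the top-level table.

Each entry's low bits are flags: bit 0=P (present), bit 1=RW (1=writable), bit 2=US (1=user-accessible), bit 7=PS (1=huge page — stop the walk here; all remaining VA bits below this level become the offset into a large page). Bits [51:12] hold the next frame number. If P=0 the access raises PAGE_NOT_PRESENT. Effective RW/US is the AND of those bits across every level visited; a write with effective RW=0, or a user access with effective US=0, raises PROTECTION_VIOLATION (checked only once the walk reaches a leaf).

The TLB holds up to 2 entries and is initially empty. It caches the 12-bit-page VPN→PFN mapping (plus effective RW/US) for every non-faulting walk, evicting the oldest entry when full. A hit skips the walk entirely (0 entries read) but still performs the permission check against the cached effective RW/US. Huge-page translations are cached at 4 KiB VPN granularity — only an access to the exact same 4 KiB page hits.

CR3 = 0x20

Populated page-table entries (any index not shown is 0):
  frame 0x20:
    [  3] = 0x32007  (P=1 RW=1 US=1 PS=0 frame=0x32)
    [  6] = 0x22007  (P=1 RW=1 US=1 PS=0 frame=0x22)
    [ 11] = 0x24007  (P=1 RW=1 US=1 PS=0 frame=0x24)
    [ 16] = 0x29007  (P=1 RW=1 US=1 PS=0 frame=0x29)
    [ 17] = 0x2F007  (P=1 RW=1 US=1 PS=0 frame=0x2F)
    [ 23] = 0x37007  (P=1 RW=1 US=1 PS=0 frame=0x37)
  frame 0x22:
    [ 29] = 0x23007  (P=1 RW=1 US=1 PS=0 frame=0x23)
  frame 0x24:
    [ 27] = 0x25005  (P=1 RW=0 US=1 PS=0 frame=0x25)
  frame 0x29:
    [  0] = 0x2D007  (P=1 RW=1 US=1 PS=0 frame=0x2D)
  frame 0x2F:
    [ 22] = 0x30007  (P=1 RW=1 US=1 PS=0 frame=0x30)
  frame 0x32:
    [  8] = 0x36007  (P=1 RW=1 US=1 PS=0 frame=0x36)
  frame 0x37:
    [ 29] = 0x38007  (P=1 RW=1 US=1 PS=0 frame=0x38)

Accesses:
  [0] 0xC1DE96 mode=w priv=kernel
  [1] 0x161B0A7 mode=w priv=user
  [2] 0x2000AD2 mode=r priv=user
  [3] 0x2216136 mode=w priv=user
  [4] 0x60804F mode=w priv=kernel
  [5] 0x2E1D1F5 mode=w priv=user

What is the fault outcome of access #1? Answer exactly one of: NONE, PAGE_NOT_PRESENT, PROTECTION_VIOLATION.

Per-access translation:
#0 VA=0xC1DE96 (w,kernel):
  lvl0: tbl 0x20, slot 6 ⇒ 0x22007 (P1/RW1/US1/PS0)
  lvl1: tbl 0x22, slot 29 ⇒ 0x23007 (P1/RW1/US1/PS0)
  ⇒ phys 0x23E96  [2 reads]
#1 VA=0x161B0A7 (w,user):
  lvl0: tbl 0x20, slot 11 ⇒ 0x24007 (P1/RW1/US1/PS0)
  lvl1: tbl 0x24, slot 27 ⇒ 0x25005 (P1/RW0/US1/PS0)
  ⇒ fault: PROTECTION_VIOLATION  — 2 lookups
#2 VA=0x2000AD2 (r,user):
  lvl0: tbl 0x20, slot 16 ⇒ 0x29007 (P1/RW1/US1/PS0)
  lvl1: tbl 0x29, slot 0 ⇒ 0x2D007 (P1/RW1/US1/PS0)
  ⇒ phys 0x2DAD2  [2 reads]
#3 VA=0x2216136 (w,user):
  lvl0: tbl 0x20, slot 17 ⇒ 0x2F007 (P1/RW1/US1/PS0)
  lvl1: tbl 0x2F, slot 22 ⇒ 0x30007 (P1/RW1/US1/PS0)
  ⇒ phys 0x30136  [2 reads]
#4 VA=0x60804F (w,kernel):
  lvl0: tbl 0x20, slot 3 ⇒ 0x32007 (P1/RW1/US1/PS0)
  lvl1: tbl 0x32, slot 8 ⇒ 0x36007 (P1/RW1/US1/PS0)
  ⇒ phys 0x3604F  [2 reads]
#5 VA=0x2E1D1F5 (w,user):
  lvl0: tbl 0x20, slot 23 ⇒ 0x37007 (P1/RW1/US1/PS0)
  lvl1: tbl 0x37, slot 29 ⇒ 0x38007 (P1/RW1/US1/PS0)
  ⇒ phys 0x381F5  [2 reads]

Access #1 fault: PROTECTION_VIOLATION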